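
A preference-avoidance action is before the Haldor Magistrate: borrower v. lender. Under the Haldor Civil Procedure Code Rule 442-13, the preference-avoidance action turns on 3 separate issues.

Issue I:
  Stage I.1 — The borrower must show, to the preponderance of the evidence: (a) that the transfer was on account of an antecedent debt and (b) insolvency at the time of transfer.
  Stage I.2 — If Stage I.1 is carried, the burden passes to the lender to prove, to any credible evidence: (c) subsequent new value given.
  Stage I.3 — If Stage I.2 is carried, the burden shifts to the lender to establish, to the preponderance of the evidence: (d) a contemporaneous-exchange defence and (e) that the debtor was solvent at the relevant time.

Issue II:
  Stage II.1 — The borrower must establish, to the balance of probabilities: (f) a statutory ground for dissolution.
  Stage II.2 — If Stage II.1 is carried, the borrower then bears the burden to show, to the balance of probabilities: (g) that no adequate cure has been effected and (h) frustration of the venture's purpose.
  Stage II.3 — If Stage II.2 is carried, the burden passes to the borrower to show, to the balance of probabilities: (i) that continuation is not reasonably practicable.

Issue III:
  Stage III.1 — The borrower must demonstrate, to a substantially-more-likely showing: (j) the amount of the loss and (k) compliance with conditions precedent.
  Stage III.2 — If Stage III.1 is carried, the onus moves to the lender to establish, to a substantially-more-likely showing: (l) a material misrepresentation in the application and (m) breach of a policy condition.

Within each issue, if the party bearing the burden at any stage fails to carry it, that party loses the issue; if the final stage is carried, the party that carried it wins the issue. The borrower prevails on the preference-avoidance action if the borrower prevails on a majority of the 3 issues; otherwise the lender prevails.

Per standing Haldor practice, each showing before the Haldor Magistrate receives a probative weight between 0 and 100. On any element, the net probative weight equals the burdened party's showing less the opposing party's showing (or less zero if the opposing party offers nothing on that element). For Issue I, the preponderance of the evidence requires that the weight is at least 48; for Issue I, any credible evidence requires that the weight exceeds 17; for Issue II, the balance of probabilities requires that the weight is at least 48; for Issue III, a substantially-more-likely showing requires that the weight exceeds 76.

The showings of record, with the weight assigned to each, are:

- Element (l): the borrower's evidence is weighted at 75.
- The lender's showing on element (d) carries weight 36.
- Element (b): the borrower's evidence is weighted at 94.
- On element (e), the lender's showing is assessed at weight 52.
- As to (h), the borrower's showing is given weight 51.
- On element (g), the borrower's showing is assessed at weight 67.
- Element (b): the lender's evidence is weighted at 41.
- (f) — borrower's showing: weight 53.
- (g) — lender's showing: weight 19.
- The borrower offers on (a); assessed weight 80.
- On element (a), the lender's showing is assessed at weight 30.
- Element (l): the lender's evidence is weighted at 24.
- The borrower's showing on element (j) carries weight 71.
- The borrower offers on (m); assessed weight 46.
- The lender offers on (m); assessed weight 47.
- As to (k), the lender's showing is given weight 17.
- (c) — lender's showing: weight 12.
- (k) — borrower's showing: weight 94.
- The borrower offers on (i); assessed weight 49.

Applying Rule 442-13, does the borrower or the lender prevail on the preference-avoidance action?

— Issue I —
Stage I.1 (borrower, the preponderance of the evidence, weight is at least 48): (a) net 80−30=50 ≥ 48 — meets; (b) net 94−41=53 ≥ 48 — meets.
  Stage I.1 carried; the burden shifts to the lender.
Stage I.2 (lender, any credible evidence, weight exceeds 17): (c) 12 ≤ 17 — fails.
  Not every element is met, so the lender fails to carry Stage I.2.
The borrower prevails on this issue.
— Issue II —
Stage II.1 — burden on borrower; standard: the balance of probabilities (weight is at least 48).
    (f): 53 ≥ 48 [met]
  Stage II.1 carried; the burden remains with the borrower.
Stage II.2 — burden on borrower; standard: the balance of probabilities (weight is at least 48).
    (g): 67 − 19 = 48 ≥ 48 [met]
    (h): 51 ≥ 48 [met]
  All elements met. The borrower retains the burden for Stage II.3.
Stage II.3 — burden on borrower; standard: the balance of probabilities (weight is at least 48).
    (i): 49 ≥ 48 [met]
  The borrower carries the last stage.
All stages carried — the borrower prevails on this issue.
— Issue III —
Stage III.1 — burden on borrower; standard: a substantially-more-likely showing (weight exceeds 76).
    (j): 71 ≤ 76 [not met]
    (k): 94 − 17 = 77 > 76 [met]
  Stage III.1 not carried; the borrower fails its burden.
The analysis ends at Stage III.1; the lender prevails on this issue.
Per-issue: Issue I → borrower; Issue II → borrower; Issue III → lender. The borrower must prevail on a majority of issues; overall, the borrower prevails.

borrower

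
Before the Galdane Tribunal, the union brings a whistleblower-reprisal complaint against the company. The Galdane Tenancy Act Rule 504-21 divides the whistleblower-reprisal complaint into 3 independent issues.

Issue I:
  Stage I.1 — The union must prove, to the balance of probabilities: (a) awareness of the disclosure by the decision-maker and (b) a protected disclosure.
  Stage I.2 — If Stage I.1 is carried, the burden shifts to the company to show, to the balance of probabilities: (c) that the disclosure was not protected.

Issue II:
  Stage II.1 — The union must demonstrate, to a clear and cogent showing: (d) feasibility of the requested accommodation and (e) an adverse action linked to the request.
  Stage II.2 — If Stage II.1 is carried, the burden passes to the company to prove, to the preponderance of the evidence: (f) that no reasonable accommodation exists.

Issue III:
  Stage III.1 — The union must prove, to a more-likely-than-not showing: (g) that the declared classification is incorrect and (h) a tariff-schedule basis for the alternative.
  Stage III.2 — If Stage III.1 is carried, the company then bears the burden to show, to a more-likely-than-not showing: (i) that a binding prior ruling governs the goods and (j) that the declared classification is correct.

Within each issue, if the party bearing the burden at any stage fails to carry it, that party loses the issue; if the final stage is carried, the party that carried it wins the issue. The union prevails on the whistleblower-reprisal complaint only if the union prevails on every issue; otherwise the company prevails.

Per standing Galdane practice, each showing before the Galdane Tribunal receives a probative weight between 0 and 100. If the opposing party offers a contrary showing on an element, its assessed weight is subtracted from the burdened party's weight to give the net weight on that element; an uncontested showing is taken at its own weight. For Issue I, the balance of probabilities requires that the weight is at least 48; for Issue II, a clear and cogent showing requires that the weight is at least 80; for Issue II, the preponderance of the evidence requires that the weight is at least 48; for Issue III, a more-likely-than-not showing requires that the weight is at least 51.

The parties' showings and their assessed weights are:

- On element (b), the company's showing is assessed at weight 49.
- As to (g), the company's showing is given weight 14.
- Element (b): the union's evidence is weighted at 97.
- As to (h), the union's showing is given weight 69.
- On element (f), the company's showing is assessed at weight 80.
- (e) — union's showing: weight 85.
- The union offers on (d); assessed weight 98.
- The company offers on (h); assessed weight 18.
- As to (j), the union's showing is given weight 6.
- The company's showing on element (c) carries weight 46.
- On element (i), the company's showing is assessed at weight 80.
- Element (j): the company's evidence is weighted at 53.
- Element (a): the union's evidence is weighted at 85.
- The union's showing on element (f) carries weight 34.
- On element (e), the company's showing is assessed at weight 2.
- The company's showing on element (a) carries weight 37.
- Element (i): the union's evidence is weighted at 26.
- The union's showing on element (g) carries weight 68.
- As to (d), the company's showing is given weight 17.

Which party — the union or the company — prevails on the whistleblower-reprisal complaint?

— Issue I —
Stage I.1 (union, the balance of probabilities, weight is at least 48): (a) net 85−37=48 ≥ 48 — meets; (b) net 97−49=48 ≥ 48 — meets.
  Stage I.1 carried; the burden shifts to the company.
Stage I.2 (company, the balance of probabilities, weight is at least 48): (c) 46 < 48 — fails.
  The company does not carry Stage I.2.
The analysis ends at Stage I.2; the union prevails on this issue.
— Issue II —
At Stage II.1 the union must meet a clear and cogent showing (weight is at least 80): on (d) the weight is 98 less the opposing 17 gives net 81, ≥ 80, so (d) meets the standard; on (e) the weight is 85 less the opposing 2 gives net 83, which does reach 80, so (e) meets the standard.
  All elements met. The burden passes to the company.
At Stage II.2 the company must meet the preponderance of the evidence (weight is at least 48): on (f) the weight is 80 less the opposing 34 gives net 46, which does not reach 48, so (f) does not meet the standard.
  Stage II.2 not carried; the company fails its burden.
The union prevails on this issue.
— Issue III —
At Stage III.1 the union must meet a more-likely-than-not showing (weight is at least 51): on (g) the weight is 68 less the opposing 14 gives net 54, which does reach 51, so (g) meets the standard; on (h) the weight is 69 less the opposing 18 gives net 51, which does reach 51, so (h) meets the standard.
  Stage III.1 carried; the burden shifts to the company.
At Stage III.2 the company must meet a more-likely-than-not showing (weight is at least 51): on (i) the weight is 80 less the opposing 26 gives net 54, which does reach 51, so (i) meets the standard; on (j) the weight is 53 less the opposing 6 gives net 47, < 51, so (j) does not meet the standard.
  The company does not carry Stage III.2.
So the union prevails on this issue.
Per-issue: Issue I → union; Issue II → union; Issue III → union. The union must prevail on every issue; overall, the union prevails.

union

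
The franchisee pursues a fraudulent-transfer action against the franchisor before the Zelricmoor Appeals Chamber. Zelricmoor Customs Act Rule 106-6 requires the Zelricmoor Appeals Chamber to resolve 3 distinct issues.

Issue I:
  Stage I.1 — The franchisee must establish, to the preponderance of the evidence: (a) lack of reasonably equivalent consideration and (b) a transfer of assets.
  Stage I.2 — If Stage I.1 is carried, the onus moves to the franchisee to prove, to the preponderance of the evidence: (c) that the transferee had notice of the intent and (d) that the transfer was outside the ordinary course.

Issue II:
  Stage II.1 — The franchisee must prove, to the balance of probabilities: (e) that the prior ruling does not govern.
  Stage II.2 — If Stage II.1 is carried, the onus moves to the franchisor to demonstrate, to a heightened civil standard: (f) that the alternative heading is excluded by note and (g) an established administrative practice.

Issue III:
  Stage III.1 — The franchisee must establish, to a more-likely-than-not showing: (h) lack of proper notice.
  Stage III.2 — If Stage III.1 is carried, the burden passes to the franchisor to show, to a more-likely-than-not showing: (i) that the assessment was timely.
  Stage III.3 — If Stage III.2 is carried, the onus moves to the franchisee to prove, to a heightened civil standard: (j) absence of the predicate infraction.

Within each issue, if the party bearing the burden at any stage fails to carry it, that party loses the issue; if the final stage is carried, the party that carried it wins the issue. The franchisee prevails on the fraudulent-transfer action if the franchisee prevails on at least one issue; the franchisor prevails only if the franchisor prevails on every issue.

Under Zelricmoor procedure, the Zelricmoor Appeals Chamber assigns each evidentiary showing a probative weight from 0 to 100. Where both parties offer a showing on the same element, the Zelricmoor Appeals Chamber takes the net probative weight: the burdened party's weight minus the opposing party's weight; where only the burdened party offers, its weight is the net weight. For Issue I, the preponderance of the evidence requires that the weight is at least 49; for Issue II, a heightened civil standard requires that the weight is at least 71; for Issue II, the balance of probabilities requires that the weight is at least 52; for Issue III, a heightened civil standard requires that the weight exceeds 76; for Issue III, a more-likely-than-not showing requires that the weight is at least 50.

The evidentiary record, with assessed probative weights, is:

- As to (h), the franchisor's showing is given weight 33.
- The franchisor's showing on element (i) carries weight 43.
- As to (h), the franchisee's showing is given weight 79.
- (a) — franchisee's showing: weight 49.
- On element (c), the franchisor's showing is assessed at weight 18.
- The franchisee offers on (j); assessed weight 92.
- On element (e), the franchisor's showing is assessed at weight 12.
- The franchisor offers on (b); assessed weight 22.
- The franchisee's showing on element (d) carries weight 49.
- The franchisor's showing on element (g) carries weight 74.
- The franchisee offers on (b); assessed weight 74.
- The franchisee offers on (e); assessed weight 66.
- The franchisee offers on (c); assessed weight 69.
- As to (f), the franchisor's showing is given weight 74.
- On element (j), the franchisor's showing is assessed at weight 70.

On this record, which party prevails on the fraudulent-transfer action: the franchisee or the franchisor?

franchisee

— Issue I —
Stage I.1 (franchisee, the preponderance of the evidence, weight is at least 49): (a) 49 ≥ 49 — meets; (b) net 74−22=52 ≥ 49 — meets.
  Stage I.1 is satisfied; the franchisee continues to bear the burden.
Stage I.2 (franchisee, the preponderance of the evidence, weight is at least 49): (c) net 69−18=51 ≥ 49 — meets; (d) 49 ≥ 49 — meets.
  The franchisee carries the last stage.
All stages carried — the franchisee prevails on this issue.
— Issue II —
At Stage II.1 the franchisee must meet the balance of probabilities (weight is at least 52): on (e) the weight is 66 less the opposing 12 gives net 54, which does reach 52, so (e) meets the standard.
  Stage II.1 is satisfied; the onus moves to the franchisor.
At Stage II.2 the franchisor must meet a heightened civil standard (weight is at least 71): on (f) the weight is 74, which does reach 71, so (f) meets the standard; on (g) the weight is 74, ≥ 71, so (g) meets the standard.
  All elements met at the final stage.
With every stage satisfied, the franchisor prevails on this issue.
— Issue III —
Stage III.1 — burden on franchisee; standard: a more-likely-than-not showing (weight is at least 50).
    (h): 79 − 33 = 46 < 50 [not met]
  Stage III.1 not carried; the franchisee fails its burden.
The franchisor prevails on this issue.
Per-issue: Issue I → franchisee; Issue II → franchisor; Issue III → franchisor. The franchisee must prevail on at least one issue; overall, the franchisee prevails.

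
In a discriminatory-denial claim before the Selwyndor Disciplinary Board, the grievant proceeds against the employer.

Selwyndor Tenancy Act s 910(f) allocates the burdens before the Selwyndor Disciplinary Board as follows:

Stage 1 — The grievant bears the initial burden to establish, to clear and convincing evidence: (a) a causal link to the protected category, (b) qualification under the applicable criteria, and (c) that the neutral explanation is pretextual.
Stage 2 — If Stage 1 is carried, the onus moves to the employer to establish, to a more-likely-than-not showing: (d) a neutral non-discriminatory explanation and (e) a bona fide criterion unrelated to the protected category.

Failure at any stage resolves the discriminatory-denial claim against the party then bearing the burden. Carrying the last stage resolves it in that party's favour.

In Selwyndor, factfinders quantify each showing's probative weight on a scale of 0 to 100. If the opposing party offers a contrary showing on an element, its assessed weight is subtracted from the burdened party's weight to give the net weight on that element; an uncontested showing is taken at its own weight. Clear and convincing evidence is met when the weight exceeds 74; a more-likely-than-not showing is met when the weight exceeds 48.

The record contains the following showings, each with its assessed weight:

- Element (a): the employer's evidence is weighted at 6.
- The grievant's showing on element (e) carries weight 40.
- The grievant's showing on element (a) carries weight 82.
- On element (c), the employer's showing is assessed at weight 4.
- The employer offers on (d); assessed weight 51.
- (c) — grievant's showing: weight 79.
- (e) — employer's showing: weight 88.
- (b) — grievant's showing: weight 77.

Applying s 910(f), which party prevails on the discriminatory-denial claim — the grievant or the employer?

grievant

Stage 1 (grievant, clear and convincing evidence, weight exceeds 74): (a) net 82−6=76 > 74 — meets; (b) 77 > 74 — meets; (c) net 79−4=75 > 74 — meets.
  Stage 1 is satisfied; the onus moves to the employer.
Stage 2 (employer, a more-likely-than-not showing, weight exceeds 48): (d) 51 > 48 — meets; (e) net 88−40=48 ≤ 48 — fails.
  The employer does not carry Stage 2.
The grievant prevails.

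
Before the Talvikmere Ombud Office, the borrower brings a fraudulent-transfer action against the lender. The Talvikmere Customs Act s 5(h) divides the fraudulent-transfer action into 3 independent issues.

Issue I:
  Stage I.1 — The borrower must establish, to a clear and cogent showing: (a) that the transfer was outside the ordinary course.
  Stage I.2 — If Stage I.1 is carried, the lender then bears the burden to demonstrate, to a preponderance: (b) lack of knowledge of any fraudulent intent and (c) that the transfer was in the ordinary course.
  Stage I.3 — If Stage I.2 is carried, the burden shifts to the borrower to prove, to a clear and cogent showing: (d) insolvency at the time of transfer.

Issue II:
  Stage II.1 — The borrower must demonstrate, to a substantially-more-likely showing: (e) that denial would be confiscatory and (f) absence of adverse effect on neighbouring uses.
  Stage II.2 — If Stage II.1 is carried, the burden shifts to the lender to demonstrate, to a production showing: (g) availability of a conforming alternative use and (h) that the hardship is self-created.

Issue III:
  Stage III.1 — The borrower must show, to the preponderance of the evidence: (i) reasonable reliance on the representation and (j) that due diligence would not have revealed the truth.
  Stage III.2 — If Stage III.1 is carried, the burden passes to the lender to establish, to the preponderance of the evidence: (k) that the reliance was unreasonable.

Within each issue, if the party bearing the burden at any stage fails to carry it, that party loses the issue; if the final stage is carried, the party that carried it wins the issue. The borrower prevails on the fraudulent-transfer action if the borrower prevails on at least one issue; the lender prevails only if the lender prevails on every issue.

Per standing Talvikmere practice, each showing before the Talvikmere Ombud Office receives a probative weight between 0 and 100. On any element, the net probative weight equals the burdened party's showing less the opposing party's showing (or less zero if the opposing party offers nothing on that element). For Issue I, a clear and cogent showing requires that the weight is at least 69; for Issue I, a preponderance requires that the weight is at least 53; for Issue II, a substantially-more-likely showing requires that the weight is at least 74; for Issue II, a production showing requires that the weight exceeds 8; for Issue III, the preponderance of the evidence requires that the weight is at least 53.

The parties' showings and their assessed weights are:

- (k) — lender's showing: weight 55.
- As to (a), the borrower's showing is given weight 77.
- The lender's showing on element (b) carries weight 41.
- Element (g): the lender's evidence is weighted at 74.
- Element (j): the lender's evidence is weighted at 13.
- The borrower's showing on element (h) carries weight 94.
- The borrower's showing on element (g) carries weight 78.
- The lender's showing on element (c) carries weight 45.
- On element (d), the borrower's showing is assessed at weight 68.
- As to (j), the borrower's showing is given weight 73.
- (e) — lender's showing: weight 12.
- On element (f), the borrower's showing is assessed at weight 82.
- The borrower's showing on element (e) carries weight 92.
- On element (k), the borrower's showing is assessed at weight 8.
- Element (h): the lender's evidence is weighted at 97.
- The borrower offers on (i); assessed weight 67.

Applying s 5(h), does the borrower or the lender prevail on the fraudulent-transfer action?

— Issue I —
At Stage I.1 the borrower must meet a clear and cogent showing (weight is at least 69): on (a) the weight is 77, ≥ 69, so (a) meets the standard.
  Stage I.1 is satisfied; the onus moves to the lender.
At Stage I.2 the lender must meet a preponderance (weight is at least 53): on (b) the weight is 41, which does not reach 53, so (b) does not meet the standard; on (c) the weight is 45, < 53, so (c) does not meet the standard.
  Not every element is met, so the lender fails to carry Stage I.2.
The borrower prevails on this issue.
— Issue II —
Stage II.1 (borrower, a substantially-more-likely showing, weight is at least 74): (e) net 92−12=80 ≥ 74 — meets; (f) 82 ≥ 74 — meets.
  Stage II.1 carried; the burden shifts to the lender.
Stage II.2 (lender, a production showing, weight exceeds 8): (g) net 74−78=-4 ≤ 8 — fails; (h) net 97−94=3 ≤ 8 — fails.
  The lender does not carry Stage II.2.
So the borrower prevails on this issue.
— Issue III —
Stage III.1 (borrower, the preponderance of the evidence, weight is at least 53): (i) 67 ≥ 53 — meets; (j) net 73−13=60 ≥ 53 — meets.
  Stage III.1 carried; the burden shifts to the lender.
Stage III.2 (lender, the preponderance of the evidence, weight is at least 53): (k) net 55−8=47 < 53 — fails.
  Stage III.2 not carried; the lender fails its burden.
So the borrower prevails on this issue.
Per-issue: Issue I → borrower; Issue II → borrower; Issue III → borrower. The borrower must prevail on at least one issue; overall, the borrower prevails.

borrower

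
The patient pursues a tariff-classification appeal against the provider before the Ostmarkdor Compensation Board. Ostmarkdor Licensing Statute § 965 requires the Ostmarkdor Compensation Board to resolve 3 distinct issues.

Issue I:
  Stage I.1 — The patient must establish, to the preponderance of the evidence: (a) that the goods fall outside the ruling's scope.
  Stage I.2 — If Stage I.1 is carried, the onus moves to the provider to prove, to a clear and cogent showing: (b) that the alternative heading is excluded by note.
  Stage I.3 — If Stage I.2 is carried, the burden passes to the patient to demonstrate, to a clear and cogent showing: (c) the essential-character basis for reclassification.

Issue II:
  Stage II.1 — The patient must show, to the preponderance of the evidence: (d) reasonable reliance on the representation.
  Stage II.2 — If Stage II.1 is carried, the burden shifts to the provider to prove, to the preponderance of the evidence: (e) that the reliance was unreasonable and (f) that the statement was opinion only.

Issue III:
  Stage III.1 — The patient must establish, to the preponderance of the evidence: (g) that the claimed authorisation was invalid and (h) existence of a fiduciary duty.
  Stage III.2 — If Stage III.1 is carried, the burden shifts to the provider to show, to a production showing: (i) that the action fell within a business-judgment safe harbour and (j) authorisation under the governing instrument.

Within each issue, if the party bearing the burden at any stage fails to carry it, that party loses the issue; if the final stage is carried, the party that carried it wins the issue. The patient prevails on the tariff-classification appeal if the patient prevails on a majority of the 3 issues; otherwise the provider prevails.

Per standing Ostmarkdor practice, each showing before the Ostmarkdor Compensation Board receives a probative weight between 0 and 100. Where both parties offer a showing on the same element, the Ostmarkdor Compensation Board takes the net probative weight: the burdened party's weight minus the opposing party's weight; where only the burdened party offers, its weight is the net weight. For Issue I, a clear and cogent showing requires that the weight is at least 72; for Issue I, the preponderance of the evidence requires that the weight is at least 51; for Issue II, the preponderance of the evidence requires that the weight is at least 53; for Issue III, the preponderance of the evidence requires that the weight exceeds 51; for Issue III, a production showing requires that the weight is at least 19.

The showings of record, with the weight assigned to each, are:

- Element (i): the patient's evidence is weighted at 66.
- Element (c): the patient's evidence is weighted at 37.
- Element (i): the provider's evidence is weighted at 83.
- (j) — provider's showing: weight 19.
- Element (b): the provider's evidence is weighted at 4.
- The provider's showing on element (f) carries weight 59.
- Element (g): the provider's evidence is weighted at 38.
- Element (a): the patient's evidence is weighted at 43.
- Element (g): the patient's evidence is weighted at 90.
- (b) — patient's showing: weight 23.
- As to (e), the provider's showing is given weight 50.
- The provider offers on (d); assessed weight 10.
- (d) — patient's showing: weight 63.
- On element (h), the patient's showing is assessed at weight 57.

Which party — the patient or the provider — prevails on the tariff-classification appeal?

— Issue I —
At Stage I.1 the patient must meet the preponderance of the evidence (weight is at least 51): on (a) the weight is 43, < 51, so (a) does not meet the standard.
  The patient does not carry Stage I.1.
So the provider prevails on this issue.
— Issue II —
Stage II.1 — burden on patient; standard: the preponderance of the evidence (weight is at least 53).
    (d): 63 − 10 = 53 ≥ 53 [met]
  Stage II.1 carried; the burden shifts to the provider.
Stage II.2 — burden on provider; standard: the preponderance of the evidence (weight is at least 53).
    (e): 50 < 53 [not met]
    (f): 59 ≥ 53 [met]
  Stage II.2 not carried; the provider fails its burden.
So the patient prevails on this issue.
— Issue III —
At Stage III.1 the patient must meet the preponderance of the evidence (weight exceeds 51): on (g) the weight is 90 less the opposing 38 gives net 52, > 51, so (g) meets the standard; on (h) the weight is 57, > 51, so (h) meets the standard.
  Stage III.1 carried; the burden shifts to the provider.
At Stage III.2 the provider must meet a production showing (weight is at least 19): on (i) the weight is 83 less the opposing 66 gives net 17, which does not reach 19, so (i) does not meet the standard; on (j) the weight is 19, which does reach 19, so (j) meets the standard.
  The provider does not carry Stage III.2.
So the patient prevails on this issue.
Per-issue: Issue I → provider; Issue II → patient; Issue III → patient. The patient must prevail on a majority of issues; overall, the patient prevails.

patient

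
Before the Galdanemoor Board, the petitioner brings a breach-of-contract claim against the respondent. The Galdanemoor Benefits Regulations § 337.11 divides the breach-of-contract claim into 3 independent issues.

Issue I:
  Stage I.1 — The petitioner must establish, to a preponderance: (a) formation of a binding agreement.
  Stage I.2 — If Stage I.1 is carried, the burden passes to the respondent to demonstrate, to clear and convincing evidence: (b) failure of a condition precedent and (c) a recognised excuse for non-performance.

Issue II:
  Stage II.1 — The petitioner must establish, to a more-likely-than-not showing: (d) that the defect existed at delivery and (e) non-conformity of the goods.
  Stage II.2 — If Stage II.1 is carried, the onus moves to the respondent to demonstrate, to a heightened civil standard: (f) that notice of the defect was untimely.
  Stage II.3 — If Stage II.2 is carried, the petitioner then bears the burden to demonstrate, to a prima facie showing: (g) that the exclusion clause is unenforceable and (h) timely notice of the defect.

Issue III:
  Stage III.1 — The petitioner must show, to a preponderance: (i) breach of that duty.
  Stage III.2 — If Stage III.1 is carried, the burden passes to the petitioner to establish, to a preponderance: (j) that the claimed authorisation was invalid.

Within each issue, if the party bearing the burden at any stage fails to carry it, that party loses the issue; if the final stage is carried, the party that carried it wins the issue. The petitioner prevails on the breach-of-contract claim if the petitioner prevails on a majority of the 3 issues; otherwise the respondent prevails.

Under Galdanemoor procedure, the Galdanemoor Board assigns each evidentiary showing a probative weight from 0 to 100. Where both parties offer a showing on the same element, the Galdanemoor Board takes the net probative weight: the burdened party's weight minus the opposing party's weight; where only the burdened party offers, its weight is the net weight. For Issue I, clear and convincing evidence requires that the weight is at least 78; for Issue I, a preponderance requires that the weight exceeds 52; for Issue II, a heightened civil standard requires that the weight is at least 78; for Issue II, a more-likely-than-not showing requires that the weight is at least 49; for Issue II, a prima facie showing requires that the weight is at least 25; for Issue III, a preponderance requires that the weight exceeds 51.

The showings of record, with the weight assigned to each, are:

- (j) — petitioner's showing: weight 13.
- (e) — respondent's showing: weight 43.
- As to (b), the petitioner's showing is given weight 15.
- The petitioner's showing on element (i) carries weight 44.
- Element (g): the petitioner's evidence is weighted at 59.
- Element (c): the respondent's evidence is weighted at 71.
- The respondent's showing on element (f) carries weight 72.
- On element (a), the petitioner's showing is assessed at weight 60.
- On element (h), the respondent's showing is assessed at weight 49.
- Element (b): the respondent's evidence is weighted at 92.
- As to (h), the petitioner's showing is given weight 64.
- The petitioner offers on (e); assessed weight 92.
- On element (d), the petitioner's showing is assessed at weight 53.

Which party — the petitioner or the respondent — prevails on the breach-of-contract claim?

— Issue I —
Stage I.1 (petitioner, a preponderance, weight exceeds 52): (a) 60 > 52 — meets.
  Stage I.1 carried; the burden shifts to the respondent.
Stage I.2 (respondent, clear and convincing evidence, weight is at least 78): (b) net 92−15=77 < 78 — fails; (c) 71 < 78 — fails.
  Not every element is met, so the respondent fails to carry Stage I.2.
So the petitioner prevails on this issue.
— Issue II —
Stage II.1 — burden on petitioner; standard: a more-likely-than-not showing (weight is at least 49).
    (d): 53 ≥ 49 [met]
    (e): 92 − 43 = 49 ≥ 49 [met]
  All elements met. The burden passes to the respondent.
Stage II.2 — burden on respondent; standard: a heightened civil standard (weight is at least 78).
    (f): 72 < 78 [not met]
  The respondent does not carry Stage II.2.
So the petitioner prevails on this issue.
— Issue III —
Stage III.1 — burden on petitioner; standard: a preponderance (weight exceeds 51).
    (i): 44 ≤ 51 [not met]
  The petitioner does not carry Stage III.1.
The respondent prevails on this issue.
Per-issue: Issue I → petitioner; Issue II → petitioner; Issue III → respondent. The petitioner must prevail on a majority of issues; overall, the petitioner prevails.

petitioner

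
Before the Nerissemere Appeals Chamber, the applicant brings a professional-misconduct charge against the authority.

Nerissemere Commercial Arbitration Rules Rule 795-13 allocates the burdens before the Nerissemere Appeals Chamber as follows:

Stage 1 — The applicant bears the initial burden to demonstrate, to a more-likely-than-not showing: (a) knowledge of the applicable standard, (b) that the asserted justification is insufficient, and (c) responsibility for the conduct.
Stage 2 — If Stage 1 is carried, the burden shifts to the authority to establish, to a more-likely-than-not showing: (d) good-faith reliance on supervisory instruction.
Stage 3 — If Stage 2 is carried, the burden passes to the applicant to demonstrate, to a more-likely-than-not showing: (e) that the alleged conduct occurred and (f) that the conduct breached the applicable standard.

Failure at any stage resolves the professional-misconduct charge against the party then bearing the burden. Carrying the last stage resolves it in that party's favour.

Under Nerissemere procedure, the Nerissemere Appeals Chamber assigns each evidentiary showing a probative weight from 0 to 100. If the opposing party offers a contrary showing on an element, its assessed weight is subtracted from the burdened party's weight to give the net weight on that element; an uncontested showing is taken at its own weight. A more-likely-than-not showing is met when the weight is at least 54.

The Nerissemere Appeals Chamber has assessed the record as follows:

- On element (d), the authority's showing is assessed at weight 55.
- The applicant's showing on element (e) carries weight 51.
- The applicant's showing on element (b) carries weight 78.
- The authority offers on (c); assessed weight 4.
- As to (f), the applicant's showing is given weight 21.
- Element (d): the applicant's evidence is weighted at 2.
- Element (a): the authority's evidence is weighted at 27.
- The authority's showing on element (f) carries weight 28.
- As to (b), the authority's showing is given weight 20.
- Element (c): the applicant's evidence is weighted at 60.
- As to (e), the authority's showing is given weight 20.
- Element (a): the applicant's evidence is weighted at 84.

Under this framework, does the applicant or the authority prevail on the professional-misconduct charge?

applicant

Stage 1 — burden on applicant; standard: a more-likely-than-not showing (weight is at least 54).
    (a): 84 − 27 = 57 ≥ 54 [met]
    (b): 78 − 20 = 58 ≥ 54 [met]
    (c): 60 − 4 = 56 ≥ 54 [met]
  All elements met. The burden passes to the authority.
Stage 2 — burden on authority; standard: a more-likely-than-not showing (weight is at least 54).
    (d): 55 − 2 = 53 < 54 [not met]
  Not every element is met, so the authority fails to carry Stage 2.
The analysis ends at Stage 2; the applicant prevails.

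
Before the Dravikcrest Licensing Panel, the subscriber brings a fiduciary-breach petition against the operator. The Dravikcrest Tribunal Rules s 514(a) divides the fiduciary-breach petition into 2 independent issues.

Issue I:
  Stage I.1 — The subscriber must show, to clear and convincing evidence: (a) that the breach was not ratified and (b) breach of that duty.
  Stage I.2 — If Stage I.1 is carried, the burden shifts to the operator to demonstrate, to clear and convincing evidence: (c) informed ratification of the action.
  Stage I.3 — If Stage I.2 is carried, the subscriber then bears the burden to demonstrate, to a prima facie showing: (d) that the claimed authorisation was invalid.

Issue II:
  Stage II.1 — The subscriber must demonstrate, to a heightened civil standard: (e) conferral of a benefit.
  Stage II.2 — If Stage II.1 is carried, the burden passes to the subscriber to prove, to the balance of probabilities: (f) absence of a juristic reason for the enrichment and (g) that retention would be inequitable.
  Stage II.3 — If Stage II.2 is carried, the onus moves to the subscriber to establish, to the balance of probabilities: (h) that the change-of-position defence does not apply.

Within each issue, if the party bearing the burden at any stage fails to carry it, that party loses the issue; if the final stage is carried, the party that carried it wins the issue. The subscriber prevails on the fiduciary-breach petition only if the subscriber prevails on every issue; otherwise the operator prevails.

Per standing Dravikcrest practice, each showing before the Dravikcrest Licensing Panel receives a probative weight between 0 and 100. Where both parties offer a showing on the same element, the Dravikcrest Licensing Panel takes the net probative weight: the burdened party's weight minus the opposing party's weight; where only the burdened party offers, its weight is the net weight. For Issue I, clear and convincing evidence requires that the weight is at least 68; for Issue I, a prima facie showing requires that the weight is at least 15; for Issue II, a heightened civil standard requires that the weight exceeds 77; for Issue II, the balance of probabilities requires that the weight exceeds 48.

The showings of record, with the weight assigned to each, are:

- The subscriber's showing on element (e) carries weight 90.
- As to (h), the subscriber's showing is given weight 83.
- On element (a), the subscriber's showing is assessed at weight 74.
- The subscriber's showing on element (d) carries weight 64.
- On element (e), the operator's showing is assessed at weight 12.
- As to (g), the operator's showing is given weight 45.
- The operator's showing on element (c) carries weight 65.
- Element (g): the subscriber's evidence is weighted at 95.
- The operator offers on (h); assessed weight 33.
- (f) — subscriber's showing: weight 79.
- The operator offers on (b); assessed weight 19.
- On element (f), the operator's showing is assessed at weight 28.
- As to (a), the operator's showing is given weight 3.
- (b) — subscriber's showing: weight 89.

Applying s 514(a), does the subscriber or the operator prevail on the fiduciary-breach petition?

subscriber

— Issue I —
At Stage I.1 the subscriber must meet clear and convincing evidence (weight is at least 68): on (a) the weight is 74 less the opposing 3 gives net 71, which does reach 68, so (a) meets the standard; on (b) the weight is 89 less the opposing 19 gives net 70, which does reach 68, so (b) meets the standard.
  All elements met. The burden passes to the operator.
At Stage I.2 the operator must meet clear and convincing evidence (weight is at least 68): on (c) the weight is 65, which does not reach 68, so (c) does not meet the standard.
  The operator does not carry Stage I.2.
The subscriber prevails on this issue.
— Issue II —
Stage II.1 — burden on subscriber; standard: a heightened civil standard (weight exceeds 77).
    (e): 90 − 12 = 78 > 77 [met]
  All elements met. The subscriber retains the burden for Stage II.2.
Stage II.2 — burden on subscriber; standard: the balance of probabilities (weight exceeds 48).
    (f): 79 − 28 = 51 > 48 [met]
    (g): 95 − 45 = 50 > 48 [met]
  Stage II.2 carried; the burden remains with the subscriber.
Stage II.3 — burden on subscriber; standard: the balance of probabilities (weight exceeds 48).
    (h): 83 − 33 = 50 > 48 [met]
  Stage II.3 carried; the final stage is satisfied.
Every stage carried; the subscriber prevails on this issue.
Per-issue: Issue I → subscriber; Issue II → subscriber. The subscriber must prevail on every issue; overall, the subscriber prevails.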